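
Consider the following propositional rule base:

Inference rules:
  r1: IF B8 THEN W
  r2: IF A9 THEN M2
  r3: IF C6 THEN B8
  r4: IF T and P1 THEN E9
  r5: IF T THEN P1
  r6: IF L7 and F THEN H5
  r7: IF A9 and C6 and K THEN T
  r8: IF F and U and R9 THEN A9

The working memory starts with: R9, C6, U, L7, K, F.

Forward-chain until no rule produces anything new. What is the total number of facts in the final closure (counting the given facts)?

[1] r3 [IF C6 THEN B8]; r6 [IF L7 and F THEN H5]; r8 [IF F and U and R9 THEN A9]. ⇒ new: B8, H5, A9.
[2] r1 [IF B8 THEN W]; r2 [IF A9 THEN M2]; r7 [IF A9 and C6 and K THEN T]. ⇒ new: W, M2, T.
[3] r5 [IF T THEN P1]. ⇒ new: P1.
[4] r4 [IF T and P1 THEN E9]. ⇒ new: E9.
Closure: {A9, B8, C6, E9, F, H5, K, L7, M2, P1, R9, T, U, W} — 14 facts.

14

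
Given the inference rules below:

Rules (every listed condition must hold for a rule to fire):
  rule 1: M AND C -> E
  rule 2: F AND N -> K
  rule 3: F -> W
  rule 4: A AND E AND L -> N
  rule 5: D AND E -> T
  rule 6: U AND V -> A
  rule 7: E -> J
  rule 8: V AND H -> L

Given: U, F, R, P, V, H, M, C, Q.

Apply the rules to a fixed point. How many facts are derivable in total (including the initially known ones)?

Round 1: rule 1 [M AND C -> E]; rule 3 [F -> W]; rule 6 [U AND V -> A]; rule 8 [V AND H -> L]. Adds E, W, A, L.
Round 2: rule 4 [A AND E AND L -> N]; rule 7 [E -> J]. Adds N, J.
Round 3: rule 2 [F AND N -> K]. Adds K.
Closure: {A, C, E, F, H, J, K, L, M, N, P, Q, R, U, V, W} — 16 facts.

16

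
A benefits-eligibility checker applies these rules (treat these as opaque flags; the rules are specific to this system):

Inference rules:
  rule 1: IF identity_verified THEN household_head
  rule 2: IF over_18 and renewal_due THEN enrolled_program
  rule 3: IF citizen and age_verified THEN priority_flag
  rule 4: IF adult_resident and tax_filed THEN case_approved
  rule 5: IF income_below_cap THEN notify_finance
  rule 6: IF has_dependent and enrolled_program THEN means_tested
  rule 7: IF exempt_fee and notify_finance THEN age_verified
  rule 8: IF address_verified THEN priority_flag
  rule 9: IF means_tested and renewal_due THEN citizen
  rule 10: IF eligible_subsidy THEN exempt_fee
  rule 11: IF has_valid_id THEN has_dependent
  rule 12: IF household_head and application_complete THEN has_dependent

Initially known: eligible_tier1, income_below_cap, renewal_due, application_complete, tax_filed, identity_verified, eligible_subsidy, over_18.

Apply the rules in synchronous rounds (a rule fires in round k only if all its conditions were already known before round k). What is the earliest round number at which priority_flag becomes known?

5

Round 1: rule 1 [IF identity_verified THEN household_head]; rule 2 [IF over_18 and renewal_due THEN enrolled_program]; rule 5 [IF income_below_cap THEN notify_finance]; rule 10 [IF eligible_subsidy THEN exempt_fee]. New: household_head, enrolled_program, notify_finance, exempt_fee.
Round 2: rule 7 [IF exempt_fee and notify_finance THEN age_verified]; rule 12 [IF household_head and application_complete THEN has_dependent]. New: age_verified, has_dependent.
Round 3: rule 6 [IF has_dependent and enrolled_program THEN means_tested]. New: means_tested.
Round 4: rule 9 [IF means_tested and renewal_due THEN citizen]. New: citizen.
Round 5: rule 3 [IF citizen and age_verified THEN priority_flag]. New: priority_flag.
priority_flag first appears in round 5.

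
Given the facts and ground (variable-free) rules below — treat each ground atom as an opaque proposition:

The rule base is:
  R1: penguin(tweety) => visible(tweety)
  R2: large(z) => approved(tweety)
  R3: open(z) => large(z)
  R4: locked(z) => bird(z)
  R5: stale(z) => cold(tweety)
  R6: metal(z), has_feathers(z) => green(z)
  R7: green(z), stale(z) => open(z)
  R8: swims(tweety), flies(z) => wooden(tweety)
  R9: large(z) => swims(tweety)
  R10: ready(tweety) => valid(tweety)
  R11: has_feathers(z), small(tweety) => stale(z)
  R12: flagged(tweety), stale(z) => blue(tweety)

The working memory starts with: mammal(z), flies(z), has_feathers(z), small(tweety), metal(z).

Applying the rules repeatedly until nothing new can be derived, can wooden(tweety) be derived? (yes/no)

yes

[1] R6 [metal(z), has_feathers(z) => green(z)]; R11 [has_feathers(z), small(tweety) => stale(z)]. ⇒ new: green(z), stale(z).
[2] R5 [stale(z) => cold(tweety)]; R7 [green(z), stale(z) => open(z)]. ⇒ new: cold(tweety), open(z).
[3] R3 [open(z) => large(z)]. ⇒ new: large(z).
[4] R2 [large(z) => approved(tweety)]; R9 [large(z) => swims(tweety)]. ⇒ new: approved(tweety), swims(tweety).
[5] R8 [swims(tweety), flies(z) => wooden(tweety)]. ⇒ new: wooden(tweety).
wooden(tweety) appears in round 5, so it is derivable.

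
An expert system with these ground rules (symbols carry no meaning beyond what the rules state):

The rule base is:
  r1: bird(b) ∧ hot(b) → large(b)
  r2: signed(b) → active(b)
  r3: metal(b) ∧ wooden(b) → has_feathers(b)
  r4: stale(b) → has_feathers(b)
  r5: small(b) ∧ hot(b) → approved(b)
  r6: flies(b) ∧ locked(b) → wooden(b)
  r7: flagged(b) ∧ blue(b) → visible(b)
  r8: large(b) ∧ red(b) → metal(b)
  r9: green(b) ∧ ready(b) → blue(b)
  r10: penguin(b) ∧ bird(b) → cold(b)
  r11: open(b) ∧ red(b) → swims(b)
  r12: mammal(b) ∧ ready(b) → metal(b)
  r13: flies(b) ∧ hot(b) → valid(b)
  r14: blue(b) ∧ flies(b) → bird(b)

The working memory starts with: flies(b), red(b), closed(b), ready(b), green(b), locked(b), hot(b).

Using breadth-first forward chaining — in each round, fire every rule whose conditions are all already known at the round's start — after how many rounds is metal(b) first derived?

Round 1: r6 [flies(b) ∧ locked(b) → wooden(b)]; r9 [green(b) ∧ ready(b) → blue(b)]; r13 [flies(b) ∧ hot(b) → valid(b)]. New: wooden(b), blue(b), valid(b).
Round 2: r14 [blue(b) ∧ flies(b) → bird(b)]. New: bird(b).
Round 3: r1 [bird(b) ∧ hot(b) → large(b)]. New: large(b).
Round 4: r8 [large(b) ∧ red(b) → metal(b)]. New: metal(b).
metal(b) first appears in round 4.

4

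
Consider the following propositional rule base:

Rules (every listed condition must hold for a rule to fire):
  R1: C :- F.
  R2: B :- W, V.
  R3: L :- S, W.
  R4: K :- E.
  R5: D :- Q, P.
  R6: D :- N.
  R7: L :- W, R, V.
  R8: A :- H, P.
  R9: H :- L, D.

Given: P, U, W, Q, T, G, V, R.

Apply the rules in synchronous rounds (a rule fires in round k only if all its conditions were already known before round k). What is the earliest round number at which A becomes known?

3

Round 1: R2 [B :- W, V.]; R5 [D :- Q, P.]; R7 [L :- W, R, V.]. Adds B, D, L.
Round 2: R9 [H :- L, D.]. Adds H.
Round 3: R8 [A :- H, P.]. Adds A.
A first appears in round 3.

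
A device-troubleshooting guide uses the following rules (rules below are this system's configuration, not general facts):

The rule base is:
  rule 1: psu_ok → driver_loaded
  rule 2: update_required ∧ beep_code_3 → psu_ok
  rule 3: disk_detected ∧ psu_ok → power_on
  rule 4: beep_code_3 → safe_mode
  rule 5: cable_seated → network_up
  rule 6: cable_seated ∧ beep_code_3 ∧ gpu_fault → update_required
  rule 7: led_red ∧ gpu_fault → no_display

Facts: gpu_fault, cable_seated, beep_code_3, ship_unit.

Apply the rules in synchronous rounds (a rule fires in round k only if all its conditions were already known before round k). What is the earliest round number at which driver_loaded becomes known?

3

Round 1 — rule 4, rule 5, rule 6, derive safe_mode, network_up, update_required.
Round 2 — rule 2, derive psu_ok.
Round 3 — rule 1, derive driver_loaded.
driver_loaded first appears in round 3.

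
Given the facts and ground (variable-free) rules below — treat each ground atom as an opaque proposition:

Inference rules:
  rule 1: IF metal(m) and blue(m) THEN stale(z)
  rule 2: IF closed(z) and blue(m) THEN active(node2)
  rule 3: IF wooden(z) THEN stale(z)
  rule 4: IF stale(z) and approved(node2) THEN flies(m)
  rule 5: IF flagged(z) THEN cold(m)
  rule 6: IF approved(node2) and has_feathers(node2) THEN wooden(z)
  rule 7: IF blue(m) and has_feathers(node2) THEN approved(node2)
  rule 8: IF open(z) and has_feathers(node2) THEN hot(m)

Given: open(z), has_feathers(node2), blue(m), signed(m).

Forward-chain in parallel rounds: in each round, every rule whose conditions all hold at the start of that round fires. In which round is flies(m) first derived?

Round 1 — rule 7, rule 8, derive approved(node2), hot(m).
Round 2 — rule 6, derive wooden(z).
Round 3 — rule 3, derive stale(z).
Round 4 — rule 4, derive flies(m).
flies(m) first appears in round 4.

4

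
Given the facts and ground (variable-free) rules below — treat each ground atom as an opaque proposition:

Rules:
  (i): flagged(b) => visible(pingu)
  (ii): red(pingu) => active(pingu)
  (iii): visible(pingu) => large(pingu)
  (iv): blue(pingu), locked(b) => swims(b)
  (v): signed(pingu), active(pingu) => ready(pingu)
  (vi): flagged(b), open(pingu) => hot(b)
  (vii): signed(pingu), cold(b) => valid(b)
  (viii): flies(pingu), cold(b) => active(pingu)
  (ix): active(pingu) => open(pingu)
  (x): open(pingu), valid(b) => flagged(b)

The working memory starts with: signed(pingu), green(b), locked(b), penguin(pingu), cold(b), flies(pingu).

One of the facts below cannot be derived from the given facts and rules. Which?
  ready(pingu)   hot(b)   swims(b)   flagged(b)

swims(b)

Round 1: (vii) [signed(pingu), cold(b) => valid(b)]; (viii) [flies(pingu), cold(b) => active(pingu)]. New: valid(b), active(pingu).
Round 2: (v) [signed(pingu), active(pingu) => ready(pingu)]; (ix) [active(pingu) => open(pingu)]. New: ready(pingu), open(pingu).
Round 3: (x) [open(pingu), valid(b) => flagged(b)]. New: flagged(b).
Round 4: (i) [flagged(b) => visible(pingu)]; (vi) [flagged(b), open(pingu) => hot(b)]. New: visible(pingu), hot(b).
Round 5: (iii) [visible(pingu) => large(pingu)]. New: large(pingu).
Derived: flagged(b) (round 3), hot(b) (round 4), ready(pingu) (round 2). swims(b) never appears in any round.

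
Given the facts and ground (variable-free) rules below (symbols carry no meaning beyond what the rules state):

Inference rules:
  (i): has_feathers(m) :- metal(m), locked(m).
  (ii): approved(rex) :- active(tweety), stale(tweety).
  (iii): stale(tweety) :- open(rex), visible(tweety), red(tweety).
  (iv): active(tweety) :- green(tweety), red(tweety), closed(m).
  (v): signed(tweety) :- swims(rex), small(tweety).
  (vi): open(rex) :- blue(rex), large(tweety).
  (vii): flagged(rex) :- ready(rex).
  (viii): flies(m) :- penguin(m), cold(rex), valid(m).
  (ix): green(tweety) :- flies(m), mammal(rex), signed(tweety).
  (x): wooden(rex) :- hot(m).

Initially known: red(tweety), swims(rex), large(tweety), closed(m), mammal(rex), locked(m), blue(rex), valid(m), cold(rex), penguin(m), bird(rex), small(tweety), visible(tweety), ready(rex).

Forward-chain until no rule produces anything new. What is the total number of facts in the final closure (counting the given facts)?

Round 1 — (v), (vi), (vii), (viii), derive signed(tweety), open(rex), flagged(rex), flies(m).
Round 2 — (iii), (ix), derive stale(tweety), green(tweety).
Round 3 — (iv), derive active(tweety).
Round 4 — (ii), derive approved(rex).
Closure: {active(tweety), approved(rex), bird(rex), blue(rex), closed(m), cold(rex), flagged(rex), flies(m), green(tweety), large(tweety), locked(m), mammal(rex), open(rex), penguin(m), ready(rex), red(tweety), signed(tweety), small(tweety), stale(tweety), swims(rex), valid(m), visible(tweety)} — 22 facts.

22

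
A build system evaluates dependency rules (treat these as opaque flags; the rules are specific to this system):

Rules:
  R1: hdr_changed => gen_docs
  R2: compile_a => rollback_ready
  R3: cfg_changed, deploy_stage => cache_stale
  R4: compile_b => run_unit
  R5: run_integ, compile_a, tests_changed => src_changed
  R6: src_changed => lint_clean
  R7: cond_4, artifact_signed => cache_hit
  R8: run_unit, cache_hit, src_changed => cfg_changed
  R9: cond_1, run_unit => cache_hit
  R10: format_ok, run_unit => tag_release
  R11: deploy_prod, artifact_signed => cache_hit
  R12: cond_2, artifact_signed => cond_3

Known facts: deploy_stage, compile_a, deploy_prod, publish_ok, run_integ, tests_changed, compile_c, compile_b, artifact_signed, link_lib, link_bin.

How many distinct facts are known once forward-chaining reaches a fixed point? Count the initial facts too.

18

Round 1 — R2, R4, R5, R11, derive rollback_ready, run_unit, src_changed, cache_hit.
Round 2 — R6, R8, derive lint_clean, cfg_changed.
Round 3 — R3, derive cache_stale.
Closure: {artifact_signed, cache_hit, cache_stale, cfg_changed, compile_a, compile_b, compile_c, deploy_prod, deploy_stage, link_bin, link_lib, lint_clean, publish_ok, rollback_ready, run_integ, run_unit, src_changed, tests_changed} — 18 facts.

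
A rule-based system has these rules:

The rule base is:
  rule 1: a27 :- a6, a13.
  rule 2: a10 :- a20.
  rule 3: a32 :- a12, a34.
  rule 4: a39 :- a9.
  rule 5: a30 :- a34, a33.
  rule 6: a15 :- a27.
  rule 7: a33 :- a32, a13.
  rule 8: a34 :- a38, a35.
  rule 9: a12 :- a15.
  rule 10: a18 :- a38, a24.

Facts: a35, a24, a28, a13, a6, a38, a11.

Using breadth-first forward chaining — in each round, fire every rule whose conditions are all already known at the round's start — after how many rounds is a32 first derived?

4

Round 1 fires rule 1, rule 8, rule 10, giving a27, a34, a18.
Round 2 fires rule 6, giving a15.
Round 3 fires rule 9, giving a12.
Round 4 fires rule 3, giving a32.
a32 first appears in round 4.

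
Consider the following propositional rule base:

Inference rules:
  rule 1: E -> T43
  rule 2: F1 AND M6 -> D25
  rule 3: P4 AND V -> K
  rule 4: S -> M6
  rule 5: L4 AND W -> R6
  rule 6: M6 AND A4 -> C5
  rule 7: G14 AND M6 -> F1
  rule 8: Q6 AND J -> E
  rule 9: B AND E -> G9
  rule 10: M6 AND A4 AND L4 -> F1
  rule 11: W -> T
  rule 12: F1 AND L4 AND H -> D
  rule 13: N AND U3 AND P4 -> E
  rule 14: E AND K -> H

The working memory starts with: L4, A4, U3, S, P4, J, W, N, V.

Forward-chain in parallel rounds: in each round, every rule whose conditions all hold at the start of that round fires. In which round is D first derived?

Round 1: rule 3 [P4 AND V -> K]; rule 4 [S -> M6]; rule 5 [L4 AND W -> R6]; rule 11 [W -> T]; rule 13 [N AND U3 AND P4 -> E]. Adds K, M6, R6, T, E.
Round 2: rule 1 [E -> T43]; rule 6 [M6 AND A4 -> C5]; rule 10 [M6 AND A4 AND L4 -> F1]; rule 14 [E AND K -> H]. Adds T43, C5, F1, H.
Round 3: rule 2 [F1 AND M6 -> D25]; rule 12 [F1 AND L4 AND H -> D]. Adds D25, D.
D first appears in round 3.

3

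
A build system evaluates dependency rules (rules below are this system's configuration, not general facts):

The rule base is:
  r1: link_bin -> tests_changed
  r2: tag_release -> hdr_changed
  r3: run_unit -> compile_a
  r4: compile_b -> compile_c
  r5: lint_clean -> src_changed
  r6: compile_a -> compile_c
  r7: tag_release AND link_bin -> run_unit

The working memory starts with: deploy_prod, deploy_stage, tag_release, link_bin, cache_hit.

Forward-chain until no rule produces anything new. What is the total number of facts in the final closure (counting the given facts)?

10

Round 1: r1 [link_bin -> tests_changed]; r2 [tag_release -> hdr_changed]; r7 [tag_release AND link_bin -> run_unit]. New: tests_changed, hdr_changed, run_unit.
Round 2: r3 [run_unit -> compile_a]. New: compile_a.
Round 3: r6 [compile_a -> compile_c]. New: compile_c.
Closure: {cache_hit, compile_a, compile_c, deploy_prod, deploy_stage, hdr_changed, link_bin, run_unit, tag_release, tests_changed} — 10 facts.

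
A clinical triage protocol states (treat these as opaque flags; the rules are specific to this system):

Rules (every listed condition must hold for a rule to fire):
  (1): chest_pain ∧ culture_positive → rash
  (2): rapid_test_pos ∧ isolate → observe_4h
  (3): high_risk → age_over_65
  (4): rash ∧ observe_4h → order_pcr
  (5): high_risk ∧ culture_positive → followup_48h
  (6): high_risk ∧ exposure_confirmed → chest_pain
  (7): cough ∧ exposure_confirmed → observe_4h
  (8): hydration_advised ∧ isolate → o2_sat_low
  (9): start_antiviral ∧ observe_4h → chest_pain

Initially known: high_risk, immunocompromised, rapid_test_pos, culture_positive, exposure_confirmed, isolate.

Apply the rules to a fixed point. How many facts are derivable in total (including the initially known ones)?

12

Round 1 — (2), (3), (5), (6), derive observe_4h, age_over_65, followup_48h, chest_pain.
Round 2 — (1), derive rash.
Round 3 — (4), derive order_pcr.
Closure: {age_over_65, chest_pain, culture_positive, exposure_confirmed, followup_48h, high_risk, immunocompromised, isolate, observe_4h, order_pcr, rapid_test_pos, rash} — 12 facts.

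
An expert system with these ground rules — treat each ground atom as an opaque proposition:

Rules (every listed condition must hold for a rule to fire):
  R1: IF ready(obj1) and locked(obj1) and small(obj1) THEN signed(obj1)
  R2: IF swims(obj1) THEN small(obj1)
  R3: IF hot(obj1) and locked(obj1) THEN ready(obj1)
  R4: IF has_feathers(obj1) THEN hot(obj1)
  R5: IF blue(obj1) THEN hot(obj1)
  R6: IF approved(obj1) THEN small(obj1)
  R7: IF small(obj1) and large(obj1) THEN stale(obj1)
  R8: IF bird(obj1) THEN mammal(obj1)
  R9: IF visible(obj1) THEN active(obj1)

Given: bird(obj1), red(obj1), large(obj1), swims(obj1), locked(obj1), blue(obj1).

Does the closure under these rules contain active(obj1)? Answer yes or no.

Round 1 — R2, R5, R8, derive small(obj1), hot(obj1), mammal(obj1).
Round 2 — R3, R7, derive ready(obj1), stale(obj1).
Round 3 — R1, derive signed(obj1).
Fixed point reached. active(obj1) is concluded only by R9; R9 needs visible(obj1) (never derived).

no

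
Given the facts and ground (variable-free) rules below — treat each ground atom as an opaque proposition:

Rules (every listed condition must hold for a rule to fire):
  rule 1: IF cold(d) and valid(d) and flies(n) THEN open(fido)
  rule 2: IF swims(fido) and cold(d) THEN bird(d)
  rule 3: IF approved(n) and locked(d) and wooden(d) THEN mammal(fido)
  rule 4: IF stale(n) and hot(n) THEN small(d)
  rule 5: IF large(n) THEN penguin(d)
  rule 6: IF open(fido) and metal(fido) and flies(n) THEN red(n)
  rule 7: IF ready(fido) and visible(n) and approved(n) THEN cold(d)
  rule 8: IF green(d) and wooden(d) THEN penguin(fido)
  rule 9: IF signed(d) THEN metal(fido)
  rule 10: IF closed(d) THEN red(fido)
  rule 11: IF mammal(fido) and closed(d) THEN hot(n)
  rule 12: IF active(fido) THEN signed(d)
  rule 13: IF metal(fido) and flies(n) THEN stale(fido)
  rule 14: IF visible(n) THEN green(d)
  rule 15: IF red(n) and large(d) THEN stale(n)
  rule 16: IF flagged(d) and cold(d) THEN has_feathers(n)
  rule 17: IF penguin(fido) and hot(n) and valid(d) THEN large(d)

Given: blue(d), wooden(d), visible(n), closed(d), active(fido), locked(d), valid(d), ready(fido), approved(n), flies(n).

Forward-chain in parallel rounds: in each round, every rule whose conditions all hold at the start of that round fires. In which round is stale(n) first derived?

[1] rule 3 [IF approved(n) and locked(d) and wooden(d) THEN mammal(fido)]; rule 7 [IF ready(fido) and visible(n) and approved(n) THEN cold(d)]; rule 10 [IF closed(d) THEN red(fido)]; rule 12 [IF active(fido) THEN signed(d)]; rule 14 [IF visible(n) THEN green(d)]. ⇒ new: mammal(fido), cold(d), red(fido), signed(d), green(d).
[2] rule 1 [IF cold(d) and valid(d) and flies(n) THEN open(fido)]; rule 8 [IF green(d) and wooden(d) THEN penguin(fido)]; rule 9 [IF signed(d) THEN metal(fido)]; rule 11 [IF mammal(fido) and closed(d) THEN hot(n)]. ⇒ new: open(fido), penguin(fido), metal(fido), hot(n).
[3] rule 6 [IF open(fido) and metal(fido) and flies(n) THEN red(n)]; rule 13 [IF metal(fido) and flies(n) THEN stale(fido)]; rule 17 [IF penguin(fido) and hot(n) and valid(d) THEN large(d)]. ⇒ new: red(n), stale(fido), large(d).
[4] rule 15 [IF red(n) and large(d) THEN stale(n)]. ⇒ new: stale(n).
stale(n) first appears in round 4.

4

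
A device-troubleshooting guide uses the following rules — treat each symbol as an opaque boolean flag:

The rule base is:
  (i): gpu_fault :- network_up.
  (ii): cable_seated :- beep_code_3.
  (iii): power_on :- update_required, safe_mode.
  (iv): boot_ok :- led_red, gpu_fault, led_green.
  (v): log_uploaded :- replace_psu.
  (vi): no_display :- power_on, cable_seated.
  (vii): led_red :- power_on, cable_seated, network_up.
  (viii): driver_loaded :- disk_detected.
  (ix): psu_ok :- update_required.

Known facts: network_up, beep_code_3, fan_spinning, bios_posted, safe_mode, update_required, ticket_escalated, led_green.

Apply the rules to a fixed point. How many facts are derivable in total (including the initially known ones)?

Round 1: (i) [gpu_fault :- network_up.]; (ii) [cable_seated :- beep_code_3.]; (iii) [power_on :- update_required, safe_mode.]; (ix) [psu_ok :- update_required.]. New: gpu_fault, cable_seated, power_on, psu_ok.
Round 2: (vi) [no_display :- power_on, cable_seated.]; (vii) [led_red :- power_on, cable_seated, network_up.]. New: no_display, led_red.
Round 3: (iv) [boot_ok :- led_red, gpu_fault, led_green.]. New: boot_ok.
Closure: {beep_code_3, bios_posted, boot_ok, cable_seated, fan_spinning, gpu_fault, led_green, led_red, network_up, no_display, power_on, psu_ok, safe_mode, ticket_escalated, update_required} — 15 facts.

15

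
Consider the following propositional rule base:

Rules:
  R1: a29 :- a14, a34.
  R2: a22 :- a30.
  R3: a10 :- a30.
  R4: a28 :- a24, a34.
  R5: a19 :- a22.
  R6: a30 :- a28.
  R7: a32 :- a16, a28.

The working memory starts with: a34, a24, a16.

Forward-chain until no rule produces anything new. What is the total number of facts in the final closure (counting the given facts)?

Round 1: R4 [a28 :- a24, a34.]. New: a28.
Round 2: R6 [a30 :- a28.]; R7 [a32 :- a16, a28.]. New: a30, a32.
Round 3: R2 [a22 :- a30.]; R3 [a10 :- a30.]. New: a22, a10.
Round 4: R5 [a19 :- a22.]. New: a19.
Closure: {a10, a16, a19, a22, a24, a28, a30, a32, a34} — 9 facts.

9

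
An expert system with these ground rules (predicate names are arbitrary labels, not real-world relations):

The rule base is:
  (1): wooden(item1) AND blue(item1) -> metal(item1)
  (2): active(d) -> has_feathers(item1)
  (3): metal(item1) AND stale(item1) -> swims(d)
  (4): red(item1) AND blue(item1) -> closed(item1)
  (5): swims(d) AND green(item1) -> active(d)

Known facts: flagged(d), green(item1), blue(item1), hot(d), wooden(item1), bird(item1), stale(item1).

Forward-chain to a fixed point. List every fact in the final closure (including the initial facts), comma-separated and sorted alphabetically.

[1] (1) [wooden(item1) AND blue(item1) -> metal(item1)]. ⇒ new: metal(item1).
[2] (3) [metal(item1) AND stale(item1) -> swims(d)]. ⇒ new: swims(d).
[3] (5) [swims(d) AND green(item1) -> active(d)]. ⇒ new: active(d).
[4] (2) [active(d) -> has_feathers(item1)]. ⇒ new: has_feathers(item1).

active(d), bird(item1), blue(item1), flagged(d), green(item1), has_feathers(item1), hot(d), metal(item1), stale(item1), swims(d), wooden(item1)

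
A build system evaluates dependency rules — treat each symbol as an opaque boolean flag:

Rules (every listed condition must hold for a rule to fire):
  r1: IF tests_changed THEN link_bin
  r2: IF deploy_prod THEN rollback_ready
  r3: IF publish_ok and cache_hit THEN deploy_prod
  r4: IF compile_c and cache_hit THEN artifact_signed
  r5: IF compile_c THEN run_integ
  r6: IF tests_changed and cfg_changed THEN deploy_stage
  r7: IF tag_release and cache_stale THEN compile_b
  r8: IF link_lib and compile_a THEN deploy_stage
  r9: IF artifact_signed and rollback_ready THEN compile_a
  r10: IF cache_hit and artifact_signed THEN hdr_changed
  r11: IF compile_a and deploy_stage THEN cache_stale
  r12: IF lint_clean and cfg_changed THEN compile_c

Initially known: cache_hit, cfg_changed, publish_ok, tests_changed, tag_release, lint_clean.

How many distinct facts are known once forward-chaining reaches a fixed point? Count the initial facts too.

Round 1 — r1, r3, r6, r12, derive link_bin, deploy_prod, deploy_stage, compile_c.
Round 2 — r2, r4, r5, derive rollback_ready, artifact_signed, run_integ.
Round 3 — r9, r10, derive compile_a, hdr_changed.
Round 4 — r11, derive cache_stale.
Round 5 — r7, derive compile_b.
Closure: {artifact_signed, cache_hit, cache_stale, cfg_changed, compile_a, compile_b, compile_c, deploy_prod, deploy_stage, hdr_changed, link_bin, lint_clean, publish_ok, rollback_ready, run_integ, tag_release, tests_changed} — 17 facts.

17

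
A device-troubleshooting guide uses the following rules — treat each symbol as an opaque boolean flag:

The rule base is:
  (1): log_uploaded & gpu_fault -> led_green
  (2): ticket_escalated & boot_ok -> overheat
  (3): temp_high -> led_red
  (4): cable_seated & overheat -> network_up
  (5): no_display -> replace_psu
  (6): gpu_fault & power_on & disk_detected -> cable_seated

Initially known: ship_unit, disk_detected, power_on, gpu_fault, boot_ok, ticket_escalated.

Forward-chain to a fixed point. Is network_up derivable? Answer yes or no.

yes

Round 1: (2) [ticket_escalated & boot_ok -> overheat]; (6) [gpu_fault & power_on & disk_detected -> cable_seated]. Adds overheat, cable_seated.
Round 2: (4) [cable_seated & overheat -> network_up]. Adds network_up.
network_up appears in round 2, so it is derivable.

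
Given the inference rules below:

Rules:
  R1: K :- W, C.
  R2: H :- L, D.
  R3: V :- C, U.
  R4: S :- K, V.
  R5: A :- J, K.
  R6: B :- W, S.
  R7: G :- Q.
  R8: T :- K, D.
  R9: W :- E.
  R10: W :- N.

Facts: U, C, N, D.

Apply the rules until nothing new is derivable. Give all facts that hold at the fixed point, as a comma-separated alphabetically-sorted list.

B, C, D, K, N, S, T, U, V, W

Round 1 — R3, R10, derive V, W.
Round 2 — R1, derive K.
Round 3 — R4, R8, derive S, T.
Round 4 — R6, derive B.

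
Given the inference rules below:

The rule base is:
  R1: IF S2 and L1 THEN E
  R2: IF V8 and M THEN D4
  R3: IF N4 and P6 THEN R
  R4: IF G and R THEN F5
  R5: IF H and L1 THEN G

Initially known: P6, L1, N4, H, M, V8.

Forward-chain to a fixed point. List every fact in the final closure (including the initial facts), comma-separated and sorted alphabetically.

[1] R2 [IF V8 and M THEN D4]; R3 [IF N4 and P6 THEN R]; R5 [IF H and L1 THEN G]. ⇒ new: D4, R, G.
[2] R4 [IF G and R THEN F5]. ⇒ new: F5.

D4, F5, G, H, L1, M, N4, P6, R, V8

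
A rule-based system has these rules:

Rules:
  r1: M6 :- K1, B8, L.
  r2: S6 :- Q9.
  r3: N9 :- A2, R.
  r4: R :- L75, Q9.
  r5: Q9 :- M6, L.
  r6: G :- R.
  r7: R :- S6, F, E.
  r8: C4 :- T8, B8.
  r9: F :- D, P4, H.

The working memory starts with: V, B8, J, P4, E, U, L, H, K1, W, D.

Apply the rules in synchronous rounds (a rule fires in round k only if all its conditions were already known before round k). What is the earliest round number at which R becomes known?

[1] r1 [M6 :- K1, B8, L.]; r9 [F :- D, P4, H.]. ⇒ new: M6, F.
[2] r5 [Q9 :- M6, L.]. ⇒ new: Q9.
[3] r2 [S6 :- Q9.]. ⇒ new: S6.
[4] r7 [R :- S6, F, E.]. ⇒ new: R.
R first appears in round 4.

4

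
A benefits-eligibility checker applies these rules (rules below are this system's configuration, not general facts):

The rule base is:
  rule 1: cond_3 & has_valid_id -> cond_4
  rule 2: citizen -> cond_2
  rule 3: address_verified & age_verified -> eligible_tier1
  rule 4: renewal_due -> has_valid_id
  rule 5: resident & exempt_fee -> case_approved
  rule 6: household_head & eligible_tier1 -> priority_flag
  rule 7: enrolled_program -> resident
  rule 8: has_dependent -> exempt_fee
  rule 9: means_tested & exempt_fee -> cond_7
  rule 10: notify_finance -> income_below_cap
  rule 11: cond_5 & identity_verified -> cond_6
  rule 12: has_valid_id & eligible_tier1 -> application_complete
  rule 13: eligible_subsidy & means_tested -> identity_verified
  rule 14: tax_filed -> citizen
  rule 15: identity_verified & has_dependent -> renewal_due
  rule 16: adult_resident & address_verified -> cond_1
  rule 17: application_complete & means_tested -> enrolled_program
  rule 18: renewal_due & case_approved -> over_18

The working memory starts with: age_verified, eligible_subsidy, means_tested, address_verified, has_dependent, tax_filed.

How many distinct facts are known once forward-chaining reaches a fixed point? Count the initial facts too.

Round 1 — rule 3, rule 8, rule 13, rule 14, derive eligible_tier1, exempt_fee, identity_verified, citizen.
Round 2 — rule 2, rule 9, rule 15, derive cond_2, cond_7, renewal_due.
Round 3 — rule 4, derive has_valid_id.
Round 4 — rule 12, derive application_complete.
Round 5 — rule 17, derive enrolled_program.
Round 6 — rule 7, derive resident.
Round 7 — rule 5, derive case_approved.
Round 8 — rule 18, derive over_18.
Closure: {address_verified, age_verified, application_complete, case_approved, citizen, cond_2, cond_7, eligible_subsidy, eligible_tier1, enrolled_program, exempt_fee, has_dependent, has_valid_id, identity_verified, means_tested, over_18, renewal_due, resident, tax_filed} — 19 facts.

19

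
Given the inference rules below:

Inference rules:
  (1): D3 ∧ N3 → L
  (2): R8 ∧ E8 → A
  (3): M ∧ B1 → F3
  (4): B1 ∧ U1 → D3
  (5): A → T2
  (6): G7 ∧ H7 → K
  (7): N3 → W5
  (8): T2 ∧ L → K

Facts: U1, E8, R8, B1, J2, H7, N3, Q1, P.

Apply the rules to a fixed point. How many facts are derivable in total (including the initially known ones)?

15

[1] (2) [R8 ∧ E8 → A]; (4) [B1 ∧ U1 → D3]; (7) [N3 → W5]. ⇒ new: A, D3, W5.
[2] (1) [D3 ∧ N3 → L]; (5) [A → T2]. ⇒ new: L, T2.
[3] (8) [T2 ∧ L → K]. ⇒ new: K.
Closure: {A, B1, D3, E8, H7, J2, K, L, N3, P, Q1, R8, T2, U1, W5} — 15 facts.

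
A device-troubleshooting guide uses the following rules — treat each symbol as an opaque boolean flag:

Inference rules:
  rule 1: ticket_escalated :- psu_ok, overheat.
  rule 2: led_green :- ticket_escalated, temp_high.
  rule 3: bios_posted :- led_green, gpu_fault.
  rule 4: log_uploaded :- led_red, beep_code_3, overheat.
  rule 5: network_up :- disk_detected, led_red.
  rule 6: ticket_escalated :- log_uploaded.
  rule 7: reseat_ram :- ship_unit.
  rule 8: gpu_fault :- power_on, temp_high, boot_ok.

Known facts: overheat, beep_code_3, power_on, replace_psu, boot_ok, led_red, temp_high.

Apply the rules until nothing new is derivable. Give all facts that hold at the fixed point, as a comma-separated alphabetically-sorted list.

Round 1: rule 4 [log_uploaded :- led_red, beep_code_3, overheat.]; rule 8 [gpu_fault :- power_on, temp_high, boot_ok.]. Adds log_uploaded, gpu_fault.
Round 2: rule 6 [ticket_escalated :- log_uploaded.]. Adds ticket_escalated.
Round 3: rule 2 [led_green :- ticket_escalated, temp_high.]. Adds led_green.
Round 4: rule 3 [bios_posted :- led_green, gpu_fault.]. Adds bios_posted.

beep_code_3, bios_posted, boot_ok, gpu_fault, led_green, led_red, log_uploaded, overheat, power_on, replace_psu, temp_high, ticket_escalated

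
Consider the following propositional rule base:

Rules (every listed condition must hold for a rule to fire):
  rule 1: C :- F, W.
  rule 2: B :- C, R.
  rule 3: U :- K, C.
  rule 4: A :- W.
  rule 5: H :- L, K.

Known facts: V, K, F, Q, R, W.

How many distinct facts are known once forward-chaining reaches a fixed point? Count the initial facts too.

Round 1: rule 1 [C :- F, W.]; rule 4 [A :- W.]. New: C, A.
Round 2: rule 2 [B :- C, R.]; rule 3 [U :- K, C.]. New: B, U.
Closure: {A, B, C, F, K, Q, R, U, V, W} — 10 facts.

10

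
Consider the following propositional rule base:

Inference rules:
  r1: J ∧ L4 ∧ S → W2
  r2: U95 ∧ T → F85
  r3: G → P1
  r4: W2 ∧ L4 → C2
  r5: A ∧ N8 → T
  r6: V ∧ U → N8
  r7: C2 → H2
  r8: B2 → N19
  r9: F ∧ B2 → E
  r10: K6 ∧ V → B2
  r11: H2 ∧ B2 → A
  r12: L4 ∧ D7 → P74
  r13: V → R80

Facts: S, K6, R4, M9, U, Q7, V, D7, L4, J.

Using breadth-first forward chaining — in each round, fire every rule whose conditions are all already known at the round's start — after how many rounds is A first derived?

Round 1: r1 [J ∧ L4 ∧ S → W2]; r6 [V ∧ U → N8]; r10 [K6 ∧ V → B2]; r12 [L4 ∧ D7 → P74]; r13 [V → R80]. New: W2, N8, B2, P74, R80.
Round 2: r4 [W2 ∧ L4 → C2]; r8 [B2 → N19]. New: C2, N19.
Round 3: r7 [C2 → H2]. New: H2.
Round 4: r11 [H2 ∧ B2 → A]. New: A.
A first appears in round 4.

4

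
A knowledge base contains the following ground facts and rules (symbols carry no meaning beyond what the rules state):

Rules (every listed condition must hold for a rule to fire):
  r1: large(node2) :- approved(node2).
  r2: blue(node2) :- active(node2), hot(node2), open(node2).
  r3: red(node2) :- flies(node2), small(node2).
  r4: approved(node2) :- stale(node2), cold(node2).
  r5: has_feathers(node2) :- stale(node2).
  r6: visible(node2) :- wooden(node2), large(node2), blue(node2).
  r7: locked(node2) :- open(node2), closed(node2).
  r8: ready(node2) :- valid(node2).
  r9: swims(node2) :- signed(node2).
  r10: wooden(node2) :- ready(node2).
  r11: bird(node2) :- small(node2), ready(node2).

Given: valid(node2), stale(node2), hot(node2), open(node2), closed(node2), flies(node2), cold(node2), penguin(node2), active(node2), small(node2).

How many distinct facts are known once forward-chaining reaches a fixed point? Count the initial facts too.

20

Round 1: r2 [blue(node2) :- active(node2), hot(node2), open(node2).]; r3 [red(node2) :- flies(node2), small(node2).]; r4 [approved(node2) :- stale(node2), cold(node2).]; r5 [has_feathers(node2) :- stale(node2).]; r7 [locked(node2) :- open(node2), closed(node2).]; r8 [ready(node2) :- valid(node2).]. New: blue(node2), red(node2), approved(node2), has_feathers(node2), locked(node2), ready(node2).
Round 2: r1 [large(node2) :- approved(node2).]; r10 [wooden(node2) :- ready(node2).]; r11 [bird(node2) :- small(node2), ready(node2).]. New: large(node2), wooden(node2), bird(node2).
Round 3: r6 [visible(node2) :- wooden(node2), large(node2), blue(node2).]. New: visible(node2).
Closure: {active(node2), approved(node2), bird(node2), blue(node2), closed(node2), cold(node2), flies(node2), has_feathers(node2), hot(node2), large(node2), locked(node2), open(node2), penguin(node2), ready(node2), red(node2), small(node2), stale(node2), valid(node2), visible(node2), wooden(node2)} — 20 facts.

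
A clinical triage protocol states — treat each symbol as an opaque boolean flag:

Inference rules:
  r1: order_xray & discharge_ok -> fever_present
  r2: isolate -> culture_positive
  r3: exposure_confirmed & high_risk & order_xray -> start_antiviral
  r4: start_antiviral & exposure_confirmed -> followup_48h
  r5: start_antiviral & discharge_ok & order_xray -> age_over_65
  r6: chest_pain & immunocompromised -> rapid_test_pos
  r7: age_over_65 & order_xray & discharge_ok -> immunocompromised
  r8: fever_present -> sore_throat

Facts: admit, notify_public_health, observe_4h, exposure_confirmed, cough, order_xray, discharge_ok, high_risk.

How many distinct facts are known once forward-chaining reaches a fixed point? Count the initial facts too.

[1] r1 [order_xray & discharge_ok -> fever_present]; r3 [exposure_confirmed & high_risk & order_xray -> start_antiviral]. ⇒ new: fever_present, start_antiviral.
[2] r4 [start_antiviral & exposure_confirmed -> followup_48h]; r5 [start_antiviral & discharge_ok & order_xray -> age_over_65]; r8 [fever_present -> sore_throat]. ⇒ new: followup_48h, age_over_65, sore_throat.
[3] r7 [age_over_65 & order_xray & discharge_ok -> immunocompromised]. ⇒ new: immunocompromised.
Closure: {admit, age_over_65, cough, discharge_ok, exposure_confirmed, fever_present, followup_48h, high_risk, immunocompromised, notify_public_health, observe_4h, order_xray, sore_throat, start_antiviral} — 14 facts.

14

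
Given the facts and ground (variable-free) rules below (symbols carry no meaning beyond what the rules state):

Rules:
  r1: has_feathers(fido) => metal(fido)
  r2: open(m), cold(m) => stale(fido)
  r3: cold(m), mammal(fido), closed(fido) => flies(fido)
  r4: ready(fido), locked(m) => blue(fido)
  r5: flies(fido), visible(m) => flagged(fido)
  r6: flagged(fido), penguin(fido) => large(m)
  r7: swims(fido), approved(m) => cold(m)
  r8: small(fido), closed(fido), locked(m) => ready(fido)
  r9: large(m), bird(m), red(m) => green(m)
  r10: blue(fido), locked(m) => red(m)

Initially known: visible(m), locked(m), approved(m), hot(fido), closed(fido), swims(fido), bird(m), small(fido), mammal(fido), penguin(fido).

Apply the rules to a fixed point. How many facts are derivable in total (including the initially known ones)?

18

Round 1 — r7, r8, derive cold(m), ready(fido).
Round 2 — r3, r4, derive flies(fido), blue(fido).
Round 3 — r5, r10, derive flagged(fido), red(m).
Round 4 — r6, derive large(m).
Round 5 — r9, derive green(m).
Closure: {approved(m), bird(m), blue(fido), closed(fido), cold(m), flagged(fido), flies(fido), green(m), hot(fido), large(m), locked(m), mammal(fido), penguin(fido), ready(fido), red(m), small(fido), swims(fido), visible(m)} — 18 facts.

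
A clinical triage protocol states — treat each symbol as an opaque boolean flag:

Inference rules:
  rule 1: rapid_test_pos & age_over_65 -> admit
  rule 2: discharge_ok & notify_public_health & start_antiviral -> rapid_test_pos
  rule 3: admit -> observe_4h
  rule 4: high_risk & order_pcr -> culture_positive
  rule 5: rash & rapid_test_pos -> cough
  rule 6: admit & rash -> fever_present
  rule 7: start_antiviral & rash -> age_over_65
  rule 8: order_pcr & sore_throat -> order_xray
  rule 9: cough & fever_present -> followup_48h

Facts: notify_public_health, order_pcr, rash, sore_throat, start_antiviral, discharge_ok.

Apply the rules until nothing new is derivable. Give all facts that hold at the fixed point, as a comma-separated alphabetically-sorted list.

Round 1 fires rule 2, rule 7, rule 8, giving rapid_test_pos, age_over_65, order_xray.
Round 2 fires rule 1, rule 5, giving admit, cough.
Round 3 fires rule 3, rule 6, giving observe_4h, fever_present.
Round 4 fires rule 9, giving followup_48h.

admit, age_over_65, cough, discharge_ok, fever_present, followup_48h, notify_public_health, observe_4h, order_pcr, order_xray, rapid_test_pos, rash, sore_throat, start_antiviral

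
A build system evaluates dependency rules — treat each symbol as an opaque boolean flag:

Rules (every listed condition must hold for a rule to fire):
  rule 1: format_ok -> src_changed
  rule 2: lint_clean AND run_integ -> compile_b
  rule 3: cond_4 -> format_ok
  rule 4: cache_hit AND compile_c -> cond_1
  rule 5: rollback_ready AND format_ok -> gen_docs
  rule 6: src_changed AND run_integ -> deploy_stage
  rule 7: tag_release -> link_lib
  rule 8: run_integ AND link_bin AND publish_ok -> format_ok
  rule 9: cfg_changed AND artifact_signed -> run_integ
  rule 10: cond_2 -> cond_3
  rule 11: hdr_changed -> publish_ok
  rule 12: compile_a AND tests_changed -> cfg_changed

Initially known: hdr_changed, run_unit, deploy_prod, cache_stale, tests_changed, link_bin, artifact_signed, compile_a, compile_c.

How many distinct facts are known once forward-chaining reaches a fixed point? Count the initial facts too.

15

[1] rule 11 [hdr_changed -> publish_ok]; rule 12 [compile_a AND tests_changed -> cfg_changed]. ⇒ new: publish_ok, cfg_changed.
[2] rule 9 [cfg_changed AND artifact_signed -> run_integ]. ⇒ new: run_integ.
[3] rule 8 [run_integ AND link_bin AND publish_ok -> format_ok]. ⇒ new: format_ok.
[4] rule 1 [format_ok -> src_changed]. ⇒ new: src_changed.
[5] rule 6 [src_changed AND run_integ -> deploy_stage]. ⇒ new: deploy_stage.
Closure: {artifact_signed, cache_stale, cfg_changed, compile_a, compile_c, deploy_prod, deploy_stage, format_ok, hdr_changed, link_bin, publish_ok, run_integ, run_unit, src_changed, tests_changed} — 15 facts.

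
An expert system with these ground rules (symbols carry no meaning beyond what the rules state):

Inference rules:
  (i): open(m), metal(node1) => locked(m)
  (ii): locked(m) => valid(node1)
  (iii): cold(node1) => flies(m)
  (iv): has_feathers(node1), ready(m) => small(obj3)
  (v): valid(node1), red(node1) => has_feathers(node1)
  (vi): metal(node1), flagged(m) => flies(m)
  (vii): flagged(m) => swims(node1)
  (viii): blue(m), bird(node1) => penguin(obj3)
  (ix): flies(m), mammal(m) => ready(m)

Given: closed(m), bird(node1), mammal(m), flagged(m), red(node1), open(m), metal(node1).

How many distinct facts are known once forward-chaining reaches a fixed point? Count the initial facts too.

Round 1: (i) [open(m), metal(node1) => locked(m)]; (vi) [metal(node1), flagged(m) => flies(m)]; (vii) [flagged(m) => swims(node1)]. New: locked(m), flies(m), swims(node1).
Round 2: (ii) [locked(m) => valid(node1)]; (ix) [flies(m), mammal(m) => ready(m)]. New: valid(node1), ready(m).
Round 3: (v) [valid(node1), red(node1) => has_feathers(node1)]. New: has_feathers(node1).
Round 4: (iv) [has_feathers(node1), ready(m) => small(obj3)]. New: small(obj3).
Closure: {bird(node1), closed(m), flagged(m), flies(m), has_feathers(node1), locked(m), mammal(m), metal(node1), open(m), ready(m), red(node1), small(obj3), swims(node1), valid(node1)} — 14 facts.

14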